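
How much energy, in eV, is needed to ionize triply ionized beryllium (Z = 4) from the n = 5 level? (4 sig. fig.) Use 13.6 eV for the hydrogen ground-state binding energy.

E_n = −13.6 Z²/n² = −217.6/n² eV for Z = 4.
E_5 = −217.6/25 = −8.704 eV, so ionization (to E = 0) requires 8.704 eV.

8.704 eV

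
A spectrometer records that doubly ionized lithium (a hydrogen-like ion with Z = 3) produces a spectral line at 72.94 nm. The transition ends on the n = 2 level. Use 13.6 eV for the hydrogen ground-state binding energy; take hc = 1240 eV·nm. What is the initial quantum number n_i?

n_i = 3

The photon energy is ΔE = hc/λ = 1240 / 72.94 = 17.00 eV.
With Z = 3, ΔE = 122.4 × (1/n_f² − 1/n_i²), so 1/n_f² − 1/n_i² = 0.1389.
With n_f = 2: 1/n_i² = 1/4 − 0.1389 = 0.1111, so n_i ≈ 3.00.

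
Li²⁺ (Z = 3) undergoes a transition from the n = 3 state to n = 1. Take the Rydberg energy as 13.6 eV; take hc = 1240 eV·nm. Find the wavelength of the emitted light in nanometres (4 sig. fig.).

11.40 nm

For Z = 3 the level energies scale as Z², so the effective Rydberg energy is 13.6 × 9 = 122.4 eV.
ΔE = 122.4 × (1/1² − 1/3²) = 122.4 × 0.8889 = 108.8 eV.
λ = hc/ΔE = 1240 / 108.8 = 11.40 nm.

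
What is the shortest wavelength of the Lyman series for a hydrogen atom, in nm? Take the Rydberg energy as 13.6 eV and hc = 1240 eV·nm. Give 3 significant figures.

The Lyman series has lower level n_f = 1; the series limit corresponds to n_i → ∞.
ΔE_max = 13.6 × 1 / 1² = 13.60 eV.
λ_min = 1240 / 13.60 = 91.2 nm.

91.2 nm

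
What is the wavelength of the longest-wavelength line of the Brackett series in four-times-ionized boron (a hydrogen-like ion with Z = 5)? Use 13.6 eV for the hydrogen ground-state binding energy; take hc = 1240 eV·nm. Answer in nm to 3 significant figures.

162 nm

The Brackett series terminates on n_f = 4; the first line has n_i = 4+1 = 5.
ΔE = 340.0 × (1/4² − 1/5²) = 7.650 eV.
λ = 1240 / 7.650 = 162 nm.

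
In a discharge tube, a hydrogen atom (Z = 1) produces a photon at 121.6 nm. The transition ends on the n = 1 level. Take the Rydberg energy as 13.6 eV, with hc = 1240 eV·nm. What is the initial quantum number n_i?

n_i = 2

The photon energy is ΔE = hc/λ = 1240 / 121.6 = 10.20 eV.
With Z = 1, ΔE = 13.60 × (1/n_f² − 1/n_i²), so 1/n_f² − 1/n_i² = 0.7498.
With n_f = 1: 1/n_i² = 1/1 − 0.7498 = 0.2502, so n_i ≈ 2.00.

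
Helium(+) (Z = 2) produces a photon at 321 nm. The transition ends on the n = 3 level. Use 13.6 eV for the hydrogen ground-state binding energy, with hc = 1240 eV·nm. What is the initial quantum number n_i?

The photon energy is ΔE = hc/λ = 1240 / 321 = 3.863 eV.
With Z = 2, ΔE = 54.40 × (1/n_f² − 1/n_i²), so 1/n_f² − 1/n_i² = 0.07101.
With n_f = 3: 1/n_i² = 1/9 − 0.07101 = 0.04010, so n_i ≈ 4.99.

n_i = 5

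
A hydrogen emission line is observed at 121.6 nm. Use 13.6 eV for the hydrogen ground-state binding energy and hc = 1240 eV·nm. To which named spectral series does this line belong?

Lyman

ΔE = 1240/121.6 = 10.20 eV.
This matches 13.6 × (1/1² − 1/2²), so n_f = 1: the Lyman series.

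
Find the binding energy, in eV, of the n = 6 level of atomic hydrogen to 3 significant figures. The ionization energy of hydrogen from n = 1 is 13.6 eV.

E_6 = −13.60/36 = −0.378 eV, so ionization (to E = 0) requires 0.378 eV.

0.378 eV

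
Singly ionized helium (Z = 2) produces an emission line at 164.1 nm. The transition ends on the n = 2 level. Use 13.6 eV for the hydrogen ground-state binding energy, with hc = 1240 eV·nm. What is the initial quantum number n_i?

The photon energy is ΔE = hc/λ = 1240 / 164.1 = 7.556 eV.
With Z = 2, ΔE = 54.40 × (1/n_f² − 1/n_i²), so 1/n_f² − 1/n_i² = 0.1389.
With n_f = 2: 1/n_i² = 1/4 − 0.1389 = 0.1111, so n_i ≈ 3.00.

n_i = 3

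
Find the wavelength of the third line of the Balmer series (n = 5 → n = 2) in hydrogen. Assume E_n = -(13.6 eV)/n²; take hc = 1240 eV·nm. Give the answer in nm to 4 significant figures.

434.2 nm

The Balmer series terminates on n_f = 2; the third line has n_i = 2+3 = 5.
ΔE = 13.60 × (1/2² − 1/5²) = 2.856 eV.
λ = 1240 / 2.856 = 434.2 nm.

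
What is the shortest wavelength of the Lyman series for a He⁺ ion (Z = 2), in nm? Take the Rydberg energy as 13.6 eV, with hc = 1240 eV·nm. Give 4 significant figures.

22.79 nm

The Lyman series has lower level n_f = 1; the series limit corresponds to n_i → ∞.
ΔE_max = 13.6 × 4 / 1² = 54.40 eV.
λ_min = 1240 / 54.40 = 22.79 nm.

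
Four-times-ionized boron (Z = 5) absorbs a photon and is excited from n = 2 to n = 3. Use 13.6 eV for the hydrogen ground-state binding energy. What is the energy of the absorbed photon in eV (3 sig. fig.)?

47.2 eV

The Bohr energies scale as Z², so for Z = 5: E_n = −340.0/n² eV.
E_3 = −340.0/9 = −37.78 eV and E_2 = −340.0/4 = −85.00 eV.
The photon energy is |E_3 − E_2| = 47.2 eV.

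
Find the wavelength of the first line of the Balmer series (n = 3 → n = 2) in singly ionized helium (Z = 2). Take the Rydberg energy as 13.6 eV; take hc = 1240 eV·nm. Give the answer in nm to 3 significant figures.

164 nm

The Balmer series terminates on n_f = 2; the first line has n_i = 2+1 = 3.
ΔE = 54.40 × (1/2² − 1/3²) = 7.556 eV.
λ = 1240 / 7.556 = 164 nm.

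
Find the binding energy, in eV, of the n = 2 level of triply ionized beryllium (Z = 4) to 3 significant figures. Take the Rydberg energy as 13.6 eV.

E_n = −13.6 Z²/n² = −217.6/n² eV for Z = 4.
E_2 = −217.6/4 = −54.4 eV, so ionization (to E = 0) requires 54.4 eV.

54.4 eV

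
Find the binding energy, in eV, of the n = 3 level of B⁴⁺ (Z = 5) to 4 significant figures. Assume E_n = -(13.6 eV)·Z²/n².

E_n = −13.6 Z²/n² = −340.0/n² eV for Z = 5.
E_3 = −340.0/9 = −37.78 eV, so ionization (to E = 0) requires 37.78 eV.

37.78 eV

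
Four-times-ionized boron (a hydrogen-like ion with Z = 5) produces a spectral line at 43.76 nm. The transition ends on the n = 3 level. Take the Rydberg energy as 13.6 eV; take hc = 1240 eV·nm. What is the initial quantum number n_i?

n_i = 6

The photon energy is ΔE = hc/λ = 1240 / 43.76 = 28.34 eV.
With Z = 5, ΔE = 340.0 × (1/n_f² − 1/n_i²), so 1/n_f² − 1/n_i² = 0.08334.
With n_f = 3: 1/n_i² = 1/9 − 0.08334 = 0.02777, so n_i ≈ 6.00.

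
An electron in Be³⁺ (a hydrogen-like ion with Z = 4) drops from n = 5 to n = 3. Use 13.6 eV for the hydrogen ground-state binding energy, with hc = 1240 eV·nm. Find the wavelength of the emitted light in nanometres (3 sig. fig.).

For Z = 4 the level energies scale as Z², so the effective Rydberg energy is 13.6 × 16 = 217.6 eV.
ΔE = 217.6 × (1/3² − 1/5²) = 217.6 × 0.07111 = 15.47 eV.
λ = hc/ΔE = 1240 / 15.47 = 80.1 nm.

80.1 nm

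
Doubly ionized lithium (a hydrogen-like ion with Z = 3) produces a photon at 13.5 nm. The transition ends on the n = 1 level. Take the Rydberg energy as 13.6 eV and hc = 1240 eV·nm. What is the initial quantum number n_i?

The photon energy is ΔE = hc/λ = 1240 / 13.5 = 91.85 eV.
With Z = 3, ΔE = 122.4 × (1/n_f² − 1/n_i²), so 1/n_f² − 1/n_i² = 0.7504.
With n_f = 1: 1/n_i² = 1/1 − 0.7504 = 0.2496, so n_i ≈ 2.00.

n_i = 2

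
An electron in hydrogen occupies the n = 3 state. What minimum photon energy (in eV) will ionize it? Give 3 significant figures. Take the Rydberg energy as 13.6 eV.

E_3 = −13.60/9 = −1.51 eV, so ionization (to E = 0) requires 1.51 eV.

1.51 eV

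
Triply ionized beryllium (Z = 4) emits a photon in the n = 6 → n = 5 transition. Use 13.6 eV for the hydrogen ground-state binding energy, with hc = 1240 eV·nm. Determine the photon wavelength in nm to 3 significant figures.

For Z = 4 the level energies scale as Z², so the effective Rydberg energy is 13.6 × 16 = 217.6 eV.
ΔE = 217.6 × (1/5² − 1/6²) = 217.6 × 0.01222 = 2.660 eV.
λ = hc/ΔE = 1240 / 2.660 = 466 nm.

466 nm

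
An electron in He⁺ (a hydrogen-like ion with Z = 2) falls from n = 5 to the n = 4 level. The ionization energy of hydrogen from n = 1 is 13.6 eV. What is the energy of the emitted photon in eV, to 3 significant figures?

The Bohr energies scale as Z², so for Z = 2: E_n = −54.40/n² eV.
E_5 = −54.40/25 = −2.176 eV and E_4 = −54.40/16 = −3.400 eV.
The photon energy is |E_5 − E_4| = 1.22 eV.

1.22 eV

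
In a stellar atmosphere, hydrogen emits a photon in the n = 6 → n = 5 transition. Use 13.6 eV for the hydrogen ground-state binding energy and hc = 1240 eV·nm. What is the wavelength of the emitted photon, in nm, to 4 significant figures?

7460 nm

ΔE = 13.60 × (1/5² − 1/6²) = 13.60 × 0.01222 = 0.1662 eV.
λ = hc/ΔE = 1240 / 0.1662 = 7460 nm.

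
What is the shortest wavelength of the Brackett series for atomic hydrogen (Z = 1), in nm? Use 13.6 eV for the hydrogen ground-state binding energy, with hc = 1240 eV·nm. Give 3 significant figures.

1460 nm

The Brackett series has lower level n_f = 4; the series limit corresponds to n_i → ∞.
ΔE_max = 13.6 × 1 / 4² = 0.8500 eV.
λ_min = 1240 / 0.8500 = 1460 nm.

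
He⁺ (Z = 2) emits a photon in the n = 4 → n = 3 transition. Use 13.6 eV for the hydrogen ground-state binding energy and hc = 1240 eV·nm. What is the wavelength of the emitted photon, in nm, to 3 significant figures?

469 nm

For Z = 2 the level energies scale as Z², so the effective Rydberg energy is 13.6 × 4 = 54.40 eV.
ΔE = 54.40 × (1/3² − 1/4²) = 54.40 × 0.04861 = 2.644 eV.
λ = hc/ΔE = 1240 / 2.644 = 469 nm.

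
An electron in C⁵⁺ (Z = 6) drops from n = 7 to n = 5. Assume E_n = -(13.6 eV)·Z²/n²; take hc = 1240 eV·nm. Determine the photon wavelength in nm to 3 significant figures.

129 nm

For Z = 6 the level energies scale as Z², so the effective Rydberg energy is 13.6 × 36 = 489.6 eV.
ΔE = 489.6 × (1/5² − 1/7²) = 489.6 × 0.01959 = 9.592 eV.
λ = hc/ΔE = 1240 / 9.592 = 129 nm.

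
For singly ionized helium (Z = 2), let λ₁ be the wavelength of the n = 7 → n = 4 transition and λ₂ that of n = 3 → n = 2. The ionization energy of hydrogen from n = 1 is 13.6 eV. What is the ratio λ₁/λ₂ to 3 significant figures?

λ ∝ 1/ΔE ∝ 1/(1/n_f² − 1/n_i²), and the Z² and hc factors cancel in the ratio.
λ₁/λ₂ = (1/2² − 1/3²)/(1/4² − 1/7²) = 0.1389/0.04209 = 3.30.

3.30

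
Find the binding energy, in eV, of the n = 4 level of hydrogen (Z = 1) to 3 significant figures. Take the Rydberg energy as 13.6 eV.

E_4 = −13.60/16 = −0.850 eV, so ionization (to E = 0) requires 0.850 eV.

0.850 eV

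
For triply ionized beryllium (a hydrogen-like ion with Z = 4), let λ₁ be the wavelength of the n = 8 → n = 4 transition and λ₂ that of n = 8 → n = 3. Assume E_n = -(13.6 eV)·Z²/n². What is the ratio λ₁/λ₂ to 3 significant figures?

2.04

λ ∝ 1/ΔE ∝ 1/(1/n_f² − 1/n_i²), and the Z² and hc factors cancel in the ratio.
λ₁/λ₂ = (1/3² − 1/8²)/(1/4² − 1/8²) = 0.09549/0.04688 = 2.04.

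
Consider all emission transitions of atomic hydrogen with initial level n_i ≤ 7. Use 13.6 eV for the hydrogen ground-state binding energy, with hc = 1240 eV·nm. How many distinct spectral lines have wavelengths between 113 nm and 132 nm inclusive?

1

Enumerate all n_i → n_f pairs with 1 ≤ n_f < n_i ≤ 7 and compute λ = 1240 / [13.6·1·(1/n_f² − 1/n_i²)].
Lines falling in [113, 132] nm: 2→1 (121.6 nm).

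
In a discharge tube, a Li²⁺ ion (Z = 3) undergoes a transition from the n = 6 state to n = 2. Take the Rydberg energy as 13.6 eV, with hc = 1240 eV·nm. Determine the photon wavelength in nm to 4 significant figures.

For Z = 3 the level energies scale as Z², so the effective Rydberg energy is 13.6 × 9 = 122.4 eV.
ΔE = 122.4 × (1/2² − 1/6²) = 122.4 × 0.2222 = 27.20 eV.
λ = hc/ΔE = 1240 / 27.20 = 45.59 nm.

45.59 nm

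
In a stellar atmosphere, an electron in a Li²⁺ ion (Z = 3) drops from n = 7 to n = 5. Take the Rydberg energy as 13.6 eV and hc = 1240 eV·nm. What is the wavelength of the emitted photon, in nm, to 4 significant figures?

For Z = 3 the level energies scale as Z², so the effective Rydberg energy is 13.6 × 9 = 122.4 eV.
ΔE = 122.4 × (1/5² − 1/7²) = 122.4 × 0.01959 = 2.398 eV.
λ = hc/ΔE = 1240 / 2.398 = 517.1 nm.

517.1 nm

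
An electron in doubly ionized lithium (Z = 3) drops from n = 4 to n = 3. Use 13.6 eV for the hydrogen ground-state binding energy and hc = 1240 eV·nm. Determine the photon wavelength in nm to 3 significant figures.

For Z = 3 the level energies scale as Z², so the effective Rydberg energy is 13.6 × 9 = 122.4 eV.
ΔE = 122.4 × (1/3² − 1/4²) = 122.4 × 0.04861 = 5.950 eV.
λ = hc/ΔE = 1240 / 5.950 = 208 nm.

208 nm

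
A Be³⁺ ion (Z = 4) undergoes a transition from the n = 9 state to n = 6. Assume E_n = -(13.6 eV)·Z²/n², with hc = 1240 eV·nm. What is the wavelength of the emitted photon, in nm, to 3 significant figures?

For Z = 4 the level energies scale as Z², so the effective Rydberg energy is 13.6 × 16 = 217.6 eV.
ΔE = 217.6 × (1/6² − 1/9²) = 217.6 × 0.01543 = 3.358 eV.
λ = hc/ΔE = 1240 / 3.358 = 369 nm.

369 nm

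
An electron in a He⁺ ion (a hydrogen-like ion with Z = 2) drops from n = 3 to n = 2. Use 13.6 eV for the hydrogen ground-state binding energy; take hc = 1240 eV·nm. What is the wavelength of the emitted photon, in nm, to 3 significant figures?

For Z = 2 the level energies scale as Z², so the effective Rydberg energy is 13.6 × 4 = 54.40 eV.
ΔE = 54.40 × (1/2² − 1/3²) = 54.40 × 0.1389 = 7.556 eV.
λ = hc/ΔE = 1240 / 7.556 = 164 nm.

164 nm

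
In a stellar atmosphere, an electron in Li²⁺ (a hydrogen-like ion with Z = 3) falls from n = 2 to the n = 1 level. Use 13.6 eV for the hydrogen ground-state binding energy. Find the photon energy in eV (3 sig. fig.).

The Bohr energies scale as Z², so for Z = 3: E_n = −122.4/n² eV.
E_2 = −122.4/4 = −30.60 eV and E_1 = −122.4/1 = −122.4 eV.
The photon energy is |E_2 − E_1| = 91.8 eV.

91.8 eV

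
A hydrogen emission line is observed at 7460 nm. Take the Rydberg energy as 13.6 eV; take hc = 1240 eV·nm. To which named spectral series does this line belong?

Pfund

ΔE = 1240/7460 = 0.1662 eV.
This matches 13.6 × (1/5² − 1/6²), so n_f = 5: the Pfund series.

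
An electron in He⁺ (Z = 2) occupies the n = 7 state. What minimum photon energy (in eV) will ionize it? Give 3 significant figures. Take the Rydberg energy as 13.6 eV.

1.11 eV

E_n = −13.6 Z²/n² = −54.40/n² eV for Z = 2.
E_7 = −54.40/49 = −1.11 eV, so ionization (to E = 0) requires 1.11 eV.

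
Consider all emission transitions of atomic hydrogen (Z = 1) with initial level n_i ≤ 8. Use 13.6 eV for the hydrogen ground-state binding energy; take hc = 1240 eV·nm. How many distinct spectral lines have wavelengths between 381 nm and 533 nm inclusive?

5

Enumerate all n_i → n_f pairs with 1 ≤ n_f < n_i ≤ 8 and compute λ = 1240 / [13.6·1·(1/n_f² − 1/n_i²)].
Lines falling in [381, 533] nm: 8→2 (389.0 nm), 7→2 (397.1 nm), 6→2 (410.3 nm), 5→2 (434.2 nm), 4→2 (486.3 nm).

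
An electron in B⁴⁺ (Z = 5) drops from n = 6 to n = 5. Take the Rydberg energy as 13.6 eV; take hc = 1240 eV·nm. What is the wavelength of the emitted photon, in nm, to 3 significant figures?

For Z = 5 the level energies scale as Z², so the effective Rydberg energy is 13.6 × 25 = 340.0 eV.
ΔE = 340.0 × (1/5² − 1/6²) = 340.0 × 0.01222 = 4.156 eV.
λ = hc/ΔE = 1240 / 4.156 = 298 nm.

298 nm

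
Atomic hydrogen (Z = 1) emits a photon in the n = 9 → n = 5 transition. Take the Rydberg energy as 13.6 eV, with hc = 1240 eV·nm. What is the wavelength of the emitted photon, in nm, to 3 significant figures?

ΔE = 13.60 × (1/5² − 1/9²) = 13.60 × 0.02765 = 0.3761 eV.
λ = hc/ΔE = 1240 / 0.3761 = 3300 nm.

3300 nm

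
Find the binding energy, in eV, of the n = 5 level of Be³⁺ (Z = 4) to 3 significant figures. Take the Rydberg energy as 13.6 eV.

E_n = −13.6 Z²/n² = −217.6/n² eV for Z = 4.
E_5 = −217.6/25 = −8.70 eV, so ionization (to E = 0) requires 8.70 eV.

8.70 eV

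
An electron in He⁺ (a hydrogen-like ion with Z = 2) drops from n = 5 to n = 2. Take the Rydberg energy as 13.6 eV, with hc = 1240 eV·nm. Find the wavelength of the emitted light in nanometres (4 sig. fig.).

For Z = 2 the level energies scale as Z², so the effective Rydberg energy is 13.6 × 4 = 54.40 eV.
ΔE = 54.40 × (1/2² − 1/5²) = 54.40 × 0.2100 = 11.42 eV.
λ = hc/ΔE = 1240 / 11.42 = 108.5 nm.

108.5 nm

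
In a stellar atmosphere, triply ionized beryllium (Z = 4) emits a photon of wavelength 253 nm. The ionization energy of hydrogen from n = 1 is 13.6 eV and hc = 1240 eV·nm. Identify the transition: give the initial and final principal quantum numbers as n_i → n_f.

n_i = 5, n_f = 4

The photon energy is ΔE = hc/λ = 1240 / 253 = 4.901 eV.
With Z = 4, ΔE = 217.6 × (1/n_f² − 1/n_i²), so 1/n_f² − 1/n_i² = 0.02252.
Trying n_f = 4 gives 1/n_i² = 0.03998, i.e. n_i ≈ 5; this pair matches.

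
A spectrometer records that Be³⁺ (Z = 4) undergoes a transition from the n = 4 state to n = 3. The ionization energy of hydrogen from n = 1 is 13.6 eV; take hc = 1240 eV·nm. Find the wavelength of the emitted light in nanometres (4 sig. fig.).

117.2 nm

For Z = 4 the level energies scale as Z², so the effective Rydberg energy is 13.6 × 16 = 217.6 eV.
ΔE = 217.6 × (1/3² − 1/4²) = 217.6 × 0.04861 = 10.58 eV.
λ = hc/ΔE = 1240 / 10.58 = 117.2 nm.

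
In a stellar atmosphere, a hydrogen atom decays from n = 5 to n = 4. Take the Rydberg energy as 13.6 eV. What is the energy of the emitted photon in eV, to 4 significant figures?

0.3060 eV

E_5 = −13.60/25 = −0.5440 eV and E_4 = −13.60/16 = −0.8500 eV.
The photon energy is |E_5 − E_4| = 0.3060 eV.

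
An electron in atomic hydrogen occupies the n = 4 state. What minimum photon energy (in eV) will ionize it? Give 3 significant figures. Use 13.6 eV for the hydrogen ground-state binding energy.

E_4 = −13.60/16 = −0.850 eV, so ionization (to E = 0) requires 0.850 eV.

0.850 eV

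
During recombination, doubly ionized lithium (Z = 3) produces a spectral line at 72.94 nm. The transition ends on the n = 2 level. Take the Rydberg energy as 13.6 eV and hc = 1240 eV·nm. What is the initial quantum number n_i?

n_i = 3

The photon energy is ΔE = hc/λ = 1240 / 72.94 = 17.00 eV.
With Z = 3, ΔE = 122.4 × (1/n_f² − 1/n_i²), so 1/n_f² − 1/n_i² = 0.1389.
With n_f = 2: 1/n_i² = 1/4 − 0.1389 = 0.1111, so n_i ≈ 3.00.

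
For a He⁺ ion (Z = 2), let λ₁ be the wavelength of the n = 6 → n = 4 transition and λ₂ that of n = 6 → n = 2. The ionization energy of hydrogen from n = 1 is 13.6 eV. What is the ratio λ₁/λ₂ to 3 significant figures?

6.40

λ ∝ 1/ΔE ∝ 1/(1/n_f² − 1/n_i²), and the Z² and hc factors cancel in the ratio.
λ₁/λ₂ = (1/2² − 1/6²)/(1/4² − 1/6²) = 0.2222/0.03472 = 6.40.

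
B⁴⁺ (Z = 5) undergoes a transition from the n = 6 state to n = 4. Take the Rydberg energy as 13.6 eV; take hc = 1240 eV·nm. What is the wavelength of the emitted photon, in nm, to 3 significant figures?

For Z = 5 the level energies scale as Z², so the effective Rydberg energy is 13.6 × 25 = 340.0 eV.
ΔE = 340.0 × (1/4² − 1/6²) = 340.0 × 0.03472 = 11.81 eV.
λ = hc/ΔE = 1240 / 11.81 = 105 nm.

105 nm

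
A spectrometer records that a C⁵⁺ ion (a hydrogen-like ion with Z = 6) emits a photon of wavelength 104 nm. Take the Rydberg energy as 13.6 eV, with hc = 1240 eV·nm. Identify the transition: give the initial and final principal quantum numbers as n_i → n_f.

n_i = 8, n_f = 5

The photon energy is ΔE = hc/λ = 1240 / 104 = 11.92 eV.
With Z = 6, ΔE = 489.6 × (1/n_f² − 1/n_i²), so 1/n_f² − 1/n_i² = 0.02435.
Trying n_f = 5 gives 1/n_i² = 0.01565, i.e. n_i ≈ 8; this pair matches.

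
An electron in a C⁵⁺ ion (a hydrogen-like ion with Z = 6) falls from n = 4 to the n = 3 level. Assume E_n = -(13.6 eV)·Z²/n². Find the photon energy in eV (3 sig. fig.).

23.8 eV

The Bohr energies scale as Z², so for Z = 6: E_n = −489.6/n² eV.
E_4 = −489.6/16 = −30.60 eV and E_3 = −489.6/9 = −54.40 eV.
The photon energy is |E_4 − E_3| = 23.8 eV.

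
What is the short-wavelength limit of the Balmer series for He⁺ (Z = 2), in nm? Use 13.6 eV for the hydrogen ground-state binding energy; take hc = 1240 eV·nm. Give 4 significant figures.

91.18 nm

The Balmer series has lower level n_f = 2; the series limit corresponds to n_i → ∞.
ΔE_max = 13.6 × 4 / 2² = 13.60 eV.
λ_min = 1240 / 13.60 = 91.18 nm.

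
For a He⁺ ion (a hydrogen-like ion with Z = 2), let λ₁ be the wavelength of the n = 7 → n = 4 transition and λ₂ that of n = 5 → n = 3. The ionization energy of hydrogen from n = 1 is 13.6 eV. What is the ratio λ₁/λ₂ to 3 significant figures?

1.69

λ ∝ 1/ΔE ∝ 1/(1/n_f² − 1/n_i²), and the Z² and hc factors cancel in the ratio.
λ₁/λ₂ = (1/3² − 1/5²)/(1/4² − 1/7²) = 0.07111/0.04209 = 1.69.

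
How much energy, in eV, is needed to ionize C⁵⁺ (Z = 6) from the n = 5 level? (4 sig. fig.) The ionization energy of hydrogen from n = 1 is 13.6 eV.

19.58 eV

E_n = −13.6 Z²/n² = −489.6/n² eV for Z = 6.
E_5 = −489.6/25 = −19.58 eV, so ionization (to E = 0) requires 19.58 eV.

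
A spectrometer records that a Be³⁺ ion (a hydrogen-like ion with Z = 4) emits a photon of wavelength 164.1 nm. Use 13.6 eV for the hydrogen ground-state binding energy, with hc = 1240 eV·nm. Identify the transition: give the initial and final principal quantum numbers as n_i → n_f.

n_i = 6, n_f = 4

The photon energy is ΔE = hc/λ = 1240 / 164.1 = 7.556 eV.
With Z = 4, ΔE = 217.6 × (1/n_f² − 1/n_i²), so 1/n_f² − 1/n_i² = 0.03473.
Trying n_f = 4 gives 1/n_i² = 0.02777, i.e. n_i ≈ 6; this pair matches.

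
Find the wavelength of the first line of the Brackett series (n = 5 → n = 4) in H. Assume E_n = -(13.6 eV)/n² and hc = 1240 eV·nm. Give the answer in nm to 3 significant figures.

4050 nm

The Brackett series terminates on n_f = 4; the first line has n_i = 4+1 = 5.
ΔE = 13.60 × (1/4² − 1/5²) = 0.3060 eV.
λ = 1240 / 0.3060 = 4050 nm.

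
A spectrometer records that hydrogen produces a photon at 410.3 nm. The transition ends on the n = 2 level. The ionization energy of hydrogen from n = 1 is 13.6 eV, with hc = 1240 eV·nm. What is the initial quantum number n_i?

The photon energy is ΔE = hc/λ = 1240 / 410.3 = 3.022 eV.
With Z = 1, ΔE = 13.60 × (1/n_f² − 1/n_i²), so 1/n_f² − 1/n_i² = 0.2222.
With n_f = 2: 1/n_i² = 1/4 − 0.2222 = 0.02778, so n_i ≈ 6.00.

n_i = 6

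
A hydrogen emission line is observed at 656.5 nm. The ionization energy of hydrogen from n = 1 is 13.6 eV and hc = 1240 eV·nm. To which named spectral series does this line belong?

ΔE = 1240/656.5 = 1.889 eV.
This matches 13.6 × (1/2² − 1/3²), so n_f = 2: the Balmer series.

Balmer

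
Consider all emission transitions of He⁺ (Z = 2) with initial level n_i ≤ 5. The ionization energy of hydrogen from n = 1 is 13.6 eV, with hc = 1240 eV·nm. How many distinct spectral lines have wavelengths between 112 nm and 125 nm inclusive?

1

Enumerate all n_i → n_f pairs with 1 ≤ n_f < n_i ≤ 5 and compute λ = 1240 / [13.6·4·(1/n_f² − 1/n_i²)].
Lines falling in [112, 125] nm: 4→2 (121.6 nm).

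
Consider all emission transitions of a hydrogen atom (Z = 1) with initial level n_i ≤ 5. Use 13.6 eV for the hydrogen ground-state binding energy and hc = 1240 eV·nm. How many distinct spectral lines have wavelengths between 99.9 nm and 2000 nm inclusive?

Enumerate all n_i → n_f pairs with 1 ≤ n_f < n_i ≤ 5 and compute λ = 1240 / [13.6·1·(1/n_f² − 1/n_i²)].
Lines falling in [99.9, 2000] nm: 3→1 (102.6 nm), 2→1 (121.6 nm), 5→2 (434.2 nm), 4→2 (486.3 nm), 3→2 (656.5 nm), 5→3 (1282 nm), 4→3 (1876 nm).

7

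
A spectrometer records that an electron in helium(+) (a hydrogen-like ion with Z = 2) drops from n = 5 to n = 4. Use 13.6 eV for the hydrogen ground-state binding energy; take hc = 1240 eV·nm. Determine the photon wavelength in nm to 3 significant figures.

1010 nm

For Z = 2 the level energies scale as Z², so the effective Rydberg energy is 13.6 × 4 = 54.40 eV.
ΔE = 54.40 × (1/4² − 1/5²) = 54.40 × 0.02250 = 1.224 eV.
λ = hc/ΔE = 1240 / 1.224 = 1010 nm.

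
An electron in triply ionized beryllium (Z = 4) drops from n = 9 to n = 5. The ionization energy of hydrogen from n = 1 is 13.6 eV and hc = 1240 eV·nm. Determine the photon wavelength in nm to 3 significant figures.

206 nm

For Z = 4 the level energies scale as Z², so the effective Rydberg energy is 13.6 × 16 = 217.6 eV.
ΔE = 217.6 × (1/5² − 1/9²) = 217.6 × 0.02765 = 6.018 eV.
λ = hc/ΔE = 1240 / 6.018 = 206 nm.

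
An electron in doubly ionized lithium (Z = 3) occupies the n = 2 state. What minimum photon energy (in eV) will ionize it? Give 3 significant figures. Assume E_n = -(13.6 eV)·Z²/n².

E_n = −13.6 Z²/n² = −122.4/n² eV for Z = 3.
E_2 = −122.4/4 = −30.6 eV, so ionization (to E = 0) requires 30.6 eV.

30.6 eV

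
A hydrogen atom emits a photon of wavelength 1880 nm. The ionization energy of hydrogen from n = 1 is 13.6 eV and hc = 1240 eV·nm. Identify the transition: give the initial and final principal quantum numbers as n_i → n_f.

The photon energy is ΔE = hc/λ = 1240 / 1880 = 0.6596 eV.
With Z = 1, ΔE = 13.60 × (1/n_f² − 1/n_i²), so 1/n_f² − 1/n_i² = 0.04850.
Trying n_f = 3 gives 1/n_i² = 0.06261, i.e. n_i ≈ 4; this pair matches.

n_i = 4, n_f = 3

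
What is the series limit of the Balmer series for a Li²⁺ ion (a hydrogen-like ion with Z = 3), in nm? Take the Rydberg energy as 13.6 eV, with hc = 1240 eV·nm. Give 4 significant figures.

40.52 nm

The Balmer series has lower level n_f = 2; the series limit corresponds to n_i → ∞.
ΔE_max = 13.6 × 9 / 2² = 30.60 eV.
λ_min = 1240 / 30.60 = 40.52 nm.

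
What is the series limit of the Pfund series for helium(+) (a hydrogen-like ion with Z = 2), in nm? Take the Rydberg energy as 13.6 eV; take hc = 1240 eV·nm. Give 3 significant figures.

570 nm

The Pfund series has lower level n_f = 5; the series limit corresponds to n_i → ∞.
ΔE_max = 13.6 × 4 / 5² = 2.176 eV.
λ_min = 1240 / 2.176 = 570 nm.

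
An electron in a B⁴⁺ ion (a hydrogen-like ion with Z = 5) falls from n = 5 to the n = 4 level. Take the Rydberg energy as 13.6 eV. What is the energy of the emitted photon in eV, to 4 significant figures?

7.650 eV

The Bohr energies scale as Z², so for Z = 5: E_n = −340.0/n² eV.
E_5 = −340.0/25 = −13.60 eV and E_4 = −340.0/16 = −21.25 eV.
The photon energy is |E_5 − E_4| = 7.650 eV.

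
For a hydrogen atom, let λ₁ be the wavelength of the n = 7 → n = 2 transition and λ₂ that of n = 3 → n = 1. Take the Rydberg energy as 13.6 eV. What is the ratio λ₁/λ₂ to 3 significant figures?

λ ∝ 1/ΔE ∝ 1/(1/n_f² − 1/n_i²), and the Z² and hc factors cancel in the ratio.
λ₁/λ₂ = (1/1² − 1/3²)/(1/2² − 1/7²) = 0.8889/0.2296 = 3.87.

3.87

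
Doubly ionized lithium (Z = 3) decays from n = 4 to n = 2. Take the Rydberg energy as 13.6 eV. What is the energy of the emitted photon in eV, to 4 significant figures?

22.95 eV

The Bohr energies scale as Z², so for Z = 3: E_n = −122.4/n² eV.
E_4 = −122.4/16 = −7.650 eV and E_2 = −122.4/4 = −30.60 eV.
The photon energy is |E_4 − E_2| = 22.95 eV.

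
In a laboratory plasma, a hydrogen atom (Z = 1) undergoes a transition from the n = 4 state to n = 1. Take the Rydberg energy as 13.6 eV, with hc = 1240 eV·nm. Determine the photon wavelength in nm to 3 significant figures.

97.3 nm

ΔE = 13.60 × (1/1² − 1/4²) = 13.60 × 0.9375 = 12.75 eV.
λ = hc/ΔE = 1240 / 12.75 = 97.3 nm.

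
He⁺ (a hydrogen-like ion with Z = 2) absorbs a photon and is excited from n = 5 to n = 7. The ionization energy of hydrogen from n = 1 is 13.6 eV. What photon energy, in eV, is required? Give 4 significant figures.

The Bohr energies scale as Z², so for Z = 2: E_n = −54.40/n² eV.
E_7 = −54.40/49 = −1.110 eV and E_5 = −54.40/25 = −2.176 eV.
The photon energy is |E_7 − E_5| = 1.066 eV.

1.066 eV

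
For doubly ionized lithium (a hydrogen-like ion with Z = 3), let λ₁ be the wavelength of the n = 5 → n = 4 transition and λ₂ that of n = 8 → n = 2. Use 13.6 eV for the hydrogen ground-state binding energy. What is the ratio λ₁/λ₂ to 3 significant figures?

10.4

λ ∝ 1/ΔE ∝ 1/(1/n_f² − 1/n_i²), and the Z² and hc factors cancel in the ratio.
λ₁/λ₂ = (1/2² − 1/8²)/(1/4² − 1/5²) = 0.2344/0.02250 = 10.4.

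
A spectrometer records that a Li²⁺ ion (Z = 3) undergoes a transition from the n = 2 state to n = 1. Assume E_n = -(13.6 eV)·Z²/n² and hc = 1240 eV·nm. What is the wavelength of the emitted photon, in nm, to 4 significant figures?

For Z = 3 the level energies scale as Z², so the effective Rydberg energy is 13.6 × 9 = 122.4 eV.
ΔE = 122.4 × (1/1² − 1/2²) = 122.4 × 0.7500 = 91.80 eV.
λ = hc/ΔE = 1240 / 91.80 = 13.51 nm.

13.51 nm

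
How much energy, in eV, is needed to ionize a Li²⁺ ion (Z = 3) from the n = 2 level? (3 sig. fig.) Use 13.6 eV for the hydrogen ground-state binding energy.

30.6 eV

E_n = −13.6 Z²/n² = −122.4/n² eV for Z = 3.
E_2 = −122.4/4 = −30.6 eV, so ionization (to E = 0) requires 30.6 eV.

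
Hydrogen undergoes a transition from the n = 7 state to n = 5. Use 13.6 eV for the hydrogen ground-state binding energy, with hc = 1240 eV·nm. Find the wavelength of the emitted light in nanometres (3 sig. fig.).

ΔE = 13.60 × (1/5² − 1/7²) = 13.60 × 0.01959 = 0.2664 eV.
λ = hc/ΔE = 1240 / 0.2664 = 4650 nm.

4650 nm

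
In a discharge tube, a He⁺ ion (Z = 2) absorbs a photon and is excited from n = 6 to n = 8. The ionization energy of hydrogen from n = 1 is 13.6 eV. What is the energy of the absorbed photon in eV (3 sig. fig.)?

The Bohr energies scale as Z², so for Z = 2: E_n = −54.40/n² eV.
E_8 = −54.40/64 = −0.8500 eV and E_6 = −54.40/36 = −1.511 eV.
The photon energy is |E_8 − E_6| = 0.661 eV.

0.661 eV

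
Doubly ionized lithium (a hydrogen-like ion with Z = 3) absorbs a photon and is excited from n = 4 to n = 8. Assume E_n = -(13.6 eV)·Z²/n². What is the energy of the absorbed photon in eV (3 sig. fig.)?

The Bohr energies scale as Z², so for Z = 3: E_n = −122.4/n² eV.
E_8 = −122.4/64 = −1.913 eV and E_4 = −122.4/16 = −7.650 eV.
The photon energy is |E_8 − E_4| = 5.74 eV.

5.74 eV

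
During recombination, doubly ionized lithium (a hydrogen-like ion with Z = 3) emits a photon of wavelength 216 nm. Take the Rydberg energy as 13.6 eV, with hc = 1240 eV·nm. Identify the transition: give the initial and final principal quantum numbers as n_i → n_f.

n_i = 8, n_f = 4

The photon energy is ΔE = hc/λ = 1240 / 216 = 5.741 eV.
With Z = 3, ΔE = 122.4 × (1/n_f² − 1/n_i²), so 1/n_f² − 1/n_i² = 0.04690.
Trying n_f = 4 gives 1/n_i² = 0.01560, i.e. n_i ≈ 8; this pair matches.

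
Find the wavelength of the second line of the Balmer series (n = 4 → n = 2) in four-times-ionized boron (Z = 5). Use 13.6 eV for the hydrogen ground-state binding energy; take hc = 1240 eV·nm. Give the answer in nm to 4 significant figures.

The Balmer series terminates on n_f = 2; the second line has n_i = 2+2 = 4.
ΔE = 340.0 × (1/2² − 1/4²) = 63.75 eV.
λ = 1240 / 63.75 = 19.45 nm.

19.45 nm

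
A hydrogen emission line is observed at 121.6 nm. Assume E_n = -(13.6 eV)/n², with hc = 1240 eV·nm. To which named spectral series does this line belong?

ΔE = 1240/121.6 = 10.20 eV.
This matches 13.6 × (1/1² − 1/2²), so n_f = 1: the Lyman series.

Lyman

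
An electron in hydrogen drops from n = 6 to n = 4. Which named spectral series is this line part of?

The series is set by the lower level: n_f = 4 is the Brackett series.

Brackett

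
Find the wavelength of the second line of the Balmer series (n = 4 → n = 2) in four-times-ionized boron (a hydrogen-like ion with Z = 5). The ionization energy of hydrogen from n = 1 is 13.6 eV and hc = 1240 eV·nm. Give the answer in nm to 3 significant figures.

The Balmer series terminates on n_f = 2; the second line has n_i = 2+2 = 4.
ΔE = 340.0 × (1/2² − 1/4²) = 63.75 eV.
λ = 1240 / 63.75 = 19.5 nm.

19.5 nm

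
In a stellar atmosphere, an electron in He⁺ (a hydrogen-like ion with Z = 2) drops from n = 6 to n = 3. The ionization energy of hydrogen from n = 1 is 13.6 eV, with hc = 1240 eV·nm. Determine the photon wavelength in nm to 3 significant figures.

274 nm

For Z = 2 the level energies scale as Z², so the effective Rydberg energy is 13.6 × 4 = 54.40 eV.
ΔE = 54.40 × (1/3² − 1/6²) = 54.40 × 0.08333 = 4.533 eV.
λ = hc/ΔE = 1240 / 4.533 = 274 nm.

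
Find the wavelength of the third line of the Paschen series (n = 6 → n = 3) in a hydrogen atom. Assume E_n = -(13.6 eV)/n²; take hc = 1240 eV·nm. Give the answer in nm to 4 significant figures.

1094 nm

The Paschen series terminates on n_f = 3; the third line has n_i = 3+3 = 6.
ΔE = 13.60 × (1/3² − 1/6²) = 1.133 eV.
λ = 1240 / 1.133 = 1094 nm.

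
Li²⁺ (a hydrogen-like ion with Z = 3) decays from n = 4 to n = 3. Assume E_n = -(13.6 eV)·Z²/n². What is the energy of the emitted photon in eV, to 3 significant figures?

5.95 eV

The Bohr energies scale as Z², so for Z = 3: E_n = −122.4/n² eV.
E_4 = −122.4/16 = −7.650 eV and E_3 = −122.4/9 = −13.60 eV.
The photon energy is |E_4 − E_3| = 5.95 eV.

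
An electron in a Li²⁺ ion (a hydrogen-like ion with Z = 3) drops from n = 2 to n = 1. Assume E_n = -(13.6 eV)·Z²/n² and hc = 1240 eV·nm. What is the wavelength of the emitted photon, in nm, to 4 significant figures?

13.51 nm

For Z = 3 the level energies scale as Z², so the effective Rydberg energy is 13.6 × 9 = 122.4 eV.
ΔE = 122.4 × (1/1² − 1/2²) = 122.4 × 0.7500 = 91.80 eV.
λ = hc/ΔE = 1240 / 91.80 = 13.51 nm.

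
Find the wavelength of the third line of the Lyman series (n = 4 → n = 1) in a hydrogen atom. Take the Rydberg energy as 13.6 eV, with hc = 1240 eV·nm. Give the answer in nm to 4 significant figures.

The Lyman series terminates on n_f = 1; the third line has n_i = 1+3 = 4.
ΔE = 13.60 × (1/1² − 1/4²) = 12.75 eV.
λ = 1240 / 12.75 = 97.25 nm.

97.25 nm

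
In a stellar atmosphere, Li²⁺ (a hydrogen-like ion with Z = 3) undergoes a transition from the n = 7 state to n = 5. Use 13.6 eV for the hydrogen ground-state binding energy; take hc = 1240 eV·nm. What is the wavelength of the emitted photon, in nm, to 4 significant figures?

517.1 nm

For Z = 3 the level energies scale as Z², so the effective Rydberg energy is 13.6 × 9 = 122.4 eV.
ΔE = 122.4 × (1/5² − 1/7²) = 122.4 × 0.01959 = 2.398 eV.
λ = hc/ΔE = 1240 / 2.398 = 517.1 nm.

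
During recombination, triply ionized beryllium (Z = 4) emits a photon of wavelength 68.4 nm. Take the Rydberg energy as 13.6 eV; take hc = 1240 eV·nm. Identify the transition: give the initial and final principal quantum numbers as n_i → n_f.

n_i = 6, n_f = 3

The photon energy is ΔE = hc/λ = 1240 / 68.4 = 18.13 eV.
With Z = 4, ΔE = 217.6 × (1/n_f² − 1/n_i²), so 1/n_f² − 1/n_i² = 0.08331.
Trying n_f = 3 gives 1/n_i² = 0.02780, i.e. n_i ≈ 6; this pair matches.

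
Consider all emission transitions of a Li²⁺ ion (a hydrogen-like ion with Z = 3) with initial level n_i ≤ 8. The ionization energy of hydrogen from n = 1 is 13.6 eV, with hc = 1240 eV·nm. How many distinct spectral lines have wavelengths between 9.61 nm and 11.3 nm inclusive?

5

Enumerate all n_i → n_f pairs with 1 ≤ n_f < n_i ≤ 8 and compute λ = 1240 / [13.6·9·(1/n_f² − 1/n_i²)].
Lines falling in [9.61, 11.3] nm: 8→1 (10.29 nm), 7→1 (10.34 nm), 6→1 (10.42 nm), 5→1 (10.55 nm), 4→1 (10.81 nm).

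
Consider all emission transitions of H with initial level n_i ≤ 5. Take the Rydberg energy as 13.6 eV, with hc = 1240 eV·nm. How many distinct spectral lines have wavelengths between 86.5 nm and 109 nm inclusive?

Enumerate all n_i → n_f pairs with 1 ≤ n_f < n_i ≤ 5 and compute λ = 1240 / [13.6·1·(1/n_f² − 1/n_i²)].
Lines falling in [86.5, 109] nm: 5→1 (94.98 nm), 4→1 (97.25 nm), 3→1 (102.6 nm).

3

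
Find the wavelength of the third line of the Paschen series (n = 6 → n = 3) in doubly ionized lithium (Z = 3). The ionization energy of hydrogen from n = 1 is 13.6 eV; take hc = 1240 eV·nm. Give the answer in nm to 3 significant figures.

122 nm

The Paschen series terminates on n_f = 3; the third line has n_i = 3+3 = 6.
ΔE = 122.4 × (1/3² − 1/6²) = 10.20 eV.
λ = 1240 / 10.20 = 122 nm.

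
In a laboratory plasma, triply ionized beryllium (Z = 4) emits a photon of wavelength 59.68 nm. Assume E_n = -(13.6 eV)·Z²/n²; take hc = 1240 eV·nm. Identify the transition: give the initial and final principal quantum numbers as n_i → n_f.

n_i = 8, n_f = 3

The photon energy is ΔE = hc/λ = 1240 / 59.68 = 20.78 eV.
With Z = 4, ΔE = 217.6 × (1/n_f² − 1/n_i²), so 1/n_f² − 1/n_i² = 0.09548.
Trying n_f = 3 gives 1/n_i² = 0.01563, i.e. n_i ≈ 8; this pair matches.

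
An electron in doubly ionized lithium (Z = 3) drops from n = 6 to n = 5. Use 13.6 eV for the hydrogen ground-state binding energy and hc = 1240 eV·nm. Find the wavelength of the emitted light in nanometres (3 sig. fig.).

For Z = 3 the level energies scale as Z², so the effective Rydberg energy is 13.6 × 9 = 122.4 eV.
ΔE = 122.4 × (1/5² − 1/6²) = 122.4 × 0.01222 = 1.496 eV.
λ = hc/ΔE = 1240 / 1.496 = 829 nm.

829 nm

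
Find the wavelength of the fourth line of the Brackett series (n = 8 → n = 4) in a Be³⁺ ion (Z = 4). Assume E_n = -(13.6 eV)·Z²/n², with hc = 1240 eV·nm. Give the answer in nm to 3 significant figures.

122 nm

The Brackett series terminates on n_f = 4; the fourth line has n_i = 4+4 = 8.
ΔE = 217.6 × (1/4² − 1/8²) = 10.20 eV.
λ = 1240 / 10.20 = 122 nm.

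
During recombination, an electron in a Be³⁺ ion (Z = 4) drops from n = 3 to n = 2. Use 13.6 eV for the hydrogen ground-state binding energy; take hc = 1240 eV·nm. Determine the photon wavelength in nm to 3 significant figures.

For Z = 4 the level energies scale as Z², so the effective Rydberg energy is 13.6 × 16 = 217.6 eV.
ΔE = 217.6 × (1/2² − 1/3²) = 217.6 × 0.1389 = 30.22 eV.
λ = hc/ΔE = 1240 / 30.22 = 41.0 nm.

41.0 nm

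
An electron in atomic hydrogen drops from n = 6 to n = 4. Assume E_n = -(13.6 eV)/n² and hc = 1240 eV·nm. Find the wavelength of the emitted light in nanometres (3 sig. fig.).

2630 nm

ΔE = 13.60 × (1/4² − 1/6²) = 13.60 × 0.03472 = 0.4722 eV.
λ = hc/ΔE = 1240 / 0.4722 = 2630 nm.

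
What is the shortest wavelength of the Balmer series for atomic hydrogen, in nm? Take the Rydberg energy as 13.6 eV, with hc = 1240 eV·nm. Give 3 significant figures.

365 nm

The Balmer series has lower level n_f = 2; the series limit corresponds to n_i → ∞.
ΔE_max = 13.6 × 1 / 2² = 3.400 eV.
λ_min = 1240 / 3.400 = 365 nm.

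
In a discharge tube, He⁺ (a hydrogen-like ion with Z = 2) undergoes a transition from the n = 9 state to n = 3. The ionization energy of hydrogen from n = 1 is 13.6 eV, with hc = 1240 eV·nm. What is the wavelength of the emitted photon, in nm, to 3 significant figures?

For Z = 2 the level energies scale as Z², so the effective Rydberg energy is 13.6 × 4 = 54.40 eV.
ΔE = 54.40 × (1/3² − 1/9²) = 54.40 × 0.09877 = 5.373 eV.
λ = hc/ΔE = 1240 / 5.373 = 231 nm.

231 nm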